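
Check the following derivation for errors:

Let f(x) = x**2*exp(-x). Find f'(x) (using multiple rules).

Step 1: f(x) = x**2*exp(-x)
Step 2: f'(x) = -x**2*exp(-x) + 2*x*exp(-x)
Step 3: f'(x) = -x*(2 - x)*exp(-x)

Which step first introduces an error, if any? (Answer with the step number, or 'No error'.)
Step 3

Step 3 is incorrect due to a sign flip.
The step shows: -x*(2 - x)*exp(-x)
The correct value should be: x*(2 - x)*exp(-x)

Explanation: The sign of the whole expression was flipped: the term x*(2 - x)*exp(-x) was incorrectly written as -x*(2 - x)*exp(-x)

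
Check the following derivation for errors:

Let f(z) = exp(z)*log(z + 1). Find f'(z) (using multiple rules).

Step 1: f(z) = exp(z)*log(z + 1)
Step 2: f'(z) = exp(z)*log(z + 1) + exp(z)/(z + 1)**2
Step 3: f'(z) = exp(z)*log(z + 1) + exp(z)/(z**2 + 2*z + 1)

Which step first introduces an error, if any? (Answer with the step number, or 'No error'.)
Step 2

Step 2 is incorrect due to a wrong exponent.
The step shows: exp(z)*log(z + 1) + exp(z)/(z + 1)**2
The correct value should be: exp(z)*log(z + 1) + exp(z)/(z + 1)

Explanation: The exponent -1 on z + 1 was incorrectly written as -2: the term exp(z)/(z + 1) was incorrectly written as exp(z)/(z + 1)**2
The later steps are derived from this incorrect expression, so the error originates in Step 2.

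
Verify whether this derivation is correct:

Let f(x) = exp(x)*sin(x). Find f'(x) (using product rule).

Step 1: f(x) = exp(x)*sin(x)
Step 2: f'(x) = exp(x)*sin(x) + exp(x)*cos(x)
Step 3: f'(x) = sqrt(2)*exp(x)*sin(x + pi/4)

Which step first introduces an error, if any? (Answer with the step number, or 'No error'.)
No error

All steps in this derivation are correct.
The final answer f'(x) = sqrt(2)*exp(x)*sin(x + pi/4) is valid.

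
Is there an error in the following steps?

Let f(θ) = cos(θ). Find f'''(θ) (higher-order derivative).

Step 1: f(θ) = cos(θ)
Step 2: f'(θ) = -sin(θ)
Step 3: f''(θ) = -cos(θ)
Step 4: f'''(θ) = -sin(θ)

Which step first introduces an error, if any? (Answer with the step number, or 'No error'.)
Step 4

Step 4 is incorrect due to a sign flip.
The step shows: -sin(θ)
The correct value should be: sin(θ)

Explanation: The sign of the whole expression was flipped: the term sin(θ) was incorrectly written as -sin(θ)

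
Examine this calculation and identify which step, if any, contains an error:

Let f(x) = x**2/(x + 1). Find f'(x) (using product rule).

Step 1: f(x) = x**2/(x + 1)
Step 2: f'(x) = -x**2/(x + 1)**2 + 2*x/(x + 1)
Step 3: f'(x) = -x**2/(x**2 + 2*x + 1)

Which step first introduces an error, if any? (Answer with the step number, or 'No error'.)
Step 3

Step 3 is incorrect due to a dropped term.
The step shows: -x**2/(x**2 + 2*x + 1)
The correct value should be: -x**2/(x**2 + 2*x + 1) + 2*x/(x + 1)

Explanation: A term was dropped: the term 2*x/(x + 1) was incorrectly omitted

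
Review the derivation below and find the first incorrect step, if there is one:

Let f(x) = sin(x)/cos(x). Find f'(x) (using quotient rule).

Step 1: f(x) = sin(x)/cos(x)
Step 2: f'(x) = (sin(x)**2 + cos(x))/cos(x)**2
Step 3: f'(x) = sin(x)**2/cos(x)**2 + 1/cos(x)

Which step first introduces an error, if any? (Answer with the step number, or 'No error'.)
Step 2

Step 2 is incorrect due to a wrong exponent.
The step shows: (sin(x)**2 + cos(x))/cos(x)**2
The correct value should be: (sin(x)**2 + cos(x)**2)/cos(x)**2

Explanation: The exponent 2 on cos(x) was incorrectly written as 1: the term (sin(x)**2 + cos(x)**2)/cos(x)**2 was incorrectly written as (sin(x)**2 + cos(x))/cos(x)**2
The later steps are derived from this incorrect expression, so the error originates in Step 2.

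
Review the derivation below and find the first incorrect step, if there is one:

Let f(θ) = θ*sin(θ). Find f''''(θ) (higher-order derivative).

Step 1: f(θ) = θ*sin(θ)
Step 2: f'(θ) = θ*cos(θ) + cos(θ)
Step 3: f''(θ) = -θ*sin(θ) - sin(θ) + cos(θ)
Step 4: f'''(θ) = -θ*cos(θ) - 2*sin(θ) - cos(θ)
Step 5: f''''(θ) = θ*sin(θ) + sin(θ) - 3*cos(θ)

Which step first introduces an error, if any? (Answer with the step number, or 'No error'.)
Step 2

Step 2 is incorrect due to a wrong trig function.
The step shows: θ*cos(θ) + cos(θ)
The correct value should be: θ*cos(θ) + sin(θ)

Explanation: sin(θ) was incorrectly written as cos(θ): the term sin(θ) was incorrectly written as cos(θ)
The later steps are derived from this incorrect expression, so the error originates in Step 2.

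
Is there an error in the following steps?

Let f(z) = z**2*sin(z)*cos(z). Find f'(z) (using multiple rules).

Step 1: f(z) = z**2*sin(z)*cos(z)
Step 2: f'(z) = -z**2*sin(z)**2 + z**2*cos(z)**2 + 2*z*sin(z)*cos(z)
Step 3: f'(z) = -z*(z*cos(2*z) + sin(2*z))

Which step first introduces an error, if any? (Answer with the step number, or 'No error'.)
Step 3

Step 3 is incorrect due to a sign flip.
The step shows: -z*(z*cos(2*z) + sin(2*z))
The correct value should be: z*(z*cos(2*z) + sin(2*z))

Explanation: The sign of the whole expression was flipped: the term z*(z*cos(2*z) + sin(2*z)) was incorrectly written as -z*(z*cos(2*z) + sin(2*z))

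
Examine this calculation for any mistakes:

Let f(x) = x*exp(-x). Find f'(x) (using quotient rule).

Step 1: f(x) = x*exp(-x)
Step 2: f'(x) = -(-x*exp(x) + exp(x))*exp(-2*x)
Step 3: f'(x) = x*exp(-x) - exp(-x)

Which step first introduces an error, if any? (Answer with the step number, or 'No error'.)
Step 2

Step 2 is incorrect due to a sign flip.
The step shows: -(-x*exp(x) + exp(x))*exp(-2*x)
The correct value should be: (-x*exp(x) + exp(x))*exp(-2*x)

Explanation: The sign of the whole expression was flipped: the term (-x*exp(x) + exp(x))*exp(-2*x) was incorrectly written as -(-x*exp(x) + exp(x))*exp(-2*x)
The later steps are derived from this incorrect expression, so the error originates in Step 2.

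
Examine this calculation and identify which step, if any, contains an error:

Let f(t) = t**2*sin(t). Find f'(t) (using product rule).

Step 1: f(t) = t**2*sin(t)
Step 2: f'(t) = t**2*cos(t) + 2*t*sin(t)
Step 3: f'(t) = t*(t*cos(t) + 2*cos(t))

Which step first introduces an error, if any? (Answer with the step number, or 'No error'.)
Step 3

Step 3 is incorrect due to a wrong trig function.
The step shows: t*(t*cos(t) + 2*cos(t))
The correct value should be: t*(t*cos(t) + 2*sin(t))

Explanation: sin(t) was incorrectly written as cos(t): the term t*(t*cos(t) + 2*sin(t)) was incorrectly written as t*(t*cos(t) + 2*cos(t))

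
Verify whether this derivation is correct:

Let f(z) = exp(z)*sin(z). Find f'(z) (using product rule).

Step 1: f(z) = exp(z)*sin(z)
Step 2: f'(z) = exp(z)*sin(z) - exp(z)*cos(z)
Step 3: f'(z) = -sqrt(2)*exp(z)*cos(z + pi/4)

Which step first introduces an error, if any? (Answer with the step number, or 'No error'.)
Step 2

Step 2 is incorrect due to a sign flip.
The step shows: exp(z)*sin(z) - exp(z)*cos(z)
The correct value should be: exp(z)*sin(z) + exp(z)*cos(z)

Explanation: The sign of one term was flipped: the term exp(z)*cos(z) was incorrectly written as -exp(z)*cos(z)
The later steps are derived from this incorrect expression, so the error originates in Step 2.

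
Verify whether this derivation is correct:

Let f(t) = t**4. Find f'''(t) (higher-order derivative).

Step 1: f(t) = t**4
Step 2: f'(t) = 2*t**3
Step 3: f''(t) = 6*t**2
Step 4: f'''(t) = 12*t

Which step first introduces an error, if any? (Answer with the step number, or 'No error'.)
Step 2

Step 2 is incorrect due to a wrong coefficient.
The step shows: 2*t**3
The correct value should be: 4*t**3

Explanation: The coefficient 4 was incorrectly written as 2: the term 4*t**3 was incorrectly written as 2*t**3
The later steps are derived from this incorrect expression, so the error originates in Step 2.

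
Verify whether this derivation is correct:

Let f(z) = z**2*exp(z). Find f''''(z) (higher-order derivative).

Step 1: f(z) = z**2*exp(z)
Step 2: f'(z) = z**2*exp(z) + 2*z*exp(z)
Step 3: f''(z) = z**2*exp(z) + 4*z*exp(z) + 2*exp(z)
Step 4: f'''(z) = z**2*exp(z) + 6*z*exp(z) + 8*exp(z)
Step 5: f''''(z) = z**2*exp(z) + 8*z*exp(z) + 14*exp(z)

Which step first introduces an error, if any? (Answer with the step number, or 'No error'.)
Step 4

Step 4 is incorrect due to a wrong coefficient.
The step shows: z**2*exp(z) + 6*z*exp(z) + 8*exp(z)
The correct value should be: z**2*exp(z) + 6*z*exp(z) + 6*exp(z)

Explanation: The coefficient 6 was incorrectly written as 8: the term 6*exp(z) was incorrectly written as 8*exp(z)
The later steps are derived from this incorrect expression, so the error originates in Step 4.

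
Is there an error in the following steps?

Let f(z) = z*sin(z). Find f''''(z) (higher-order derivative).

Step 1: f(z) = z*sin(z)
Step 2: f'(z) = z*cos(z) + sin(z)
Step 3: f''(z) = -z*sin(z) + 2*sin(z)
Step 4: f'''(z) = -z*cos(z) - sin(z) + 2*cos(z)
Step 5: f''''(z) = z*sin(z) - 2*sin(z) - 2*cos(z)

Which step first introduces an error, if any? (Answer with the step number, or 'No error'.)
Step 3

Step 3 is incorrect due to a wrong trig function.
The step shows: -z*sin(z) + 2*sin(z)
The correct value should be: -z*sin(z) + 2*cos(z)

Explanation: cos(z) was incorrectly written as sin(z): the term 2*cos(z) was incorrectly written as 2*sin(z)
The later steps are derived from this incorrect expression, so the error originates in Step 3.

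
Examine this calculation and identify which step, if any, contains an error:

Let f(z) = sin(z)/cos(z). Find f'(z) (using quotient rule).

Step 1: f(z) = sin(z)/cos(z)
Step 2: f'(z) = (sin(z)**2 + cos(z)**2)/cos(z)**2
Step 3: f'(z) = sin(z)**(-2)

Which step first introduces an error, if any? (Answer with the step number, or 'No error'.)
Step 3

Step 3 is incorrect due to a wrong trig function.
The step shows: sin(z)**(-2)
The correct value should be: cos(z)**(-2)

Explanation: cos(z) was incorrectly written as sin(z): the term cos(z)**(-2) was incorrectly written as sin(z)**(-2)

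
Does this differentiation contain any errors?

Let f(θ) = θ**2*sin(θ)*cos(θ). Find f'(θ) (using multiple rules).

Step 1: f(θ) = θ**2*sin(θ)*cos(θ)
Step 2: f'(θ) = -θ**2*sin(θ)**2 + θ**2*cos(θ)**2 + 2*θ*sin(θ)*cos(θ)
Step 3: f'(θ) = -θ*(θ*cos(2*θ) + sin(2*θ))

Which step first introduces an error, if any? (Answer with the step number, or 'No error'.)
Step 3

Step 3 is incorrect due to a sign flip.
The step shows: -θ*(θ*cos(2*θ) + sin(2*θ))
The correct value should be: θ*(θ*cos(2*θ) + sin(2*θ))

Explanation: The sign of the whole expression was flipped: the term θ*(θ*cos(2*θ) + sin(2*θ)) was incorrectly written as -θ*(θ*cos(2*θ) + sin(2*θ))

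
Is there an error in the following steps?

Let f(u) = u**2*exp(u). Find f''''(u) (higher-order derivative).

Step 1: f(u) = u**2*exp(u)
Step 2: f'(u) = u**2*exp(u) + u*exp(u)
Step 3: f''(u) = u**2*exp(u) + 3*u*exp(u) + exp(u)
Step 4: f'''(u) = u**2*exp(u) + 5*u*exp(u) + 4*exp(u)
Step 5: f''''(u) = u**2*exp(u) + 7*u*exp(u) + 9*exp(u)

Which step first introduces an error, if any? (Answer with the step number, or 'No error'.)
Step 2

Step 2 is incorrect due to a wrong coefficient.
The step shows: u**2*exp(u) + u*exp(u)
The correct value should be: u**2*exp(u) + 2*u*exp(u)

Explanation: The coefficient 2 was incorrectly written as 1: the term 2*u*exp(u) was incorrectly written as u*exp(u)
The later steps are derived from this incorrect expression, so the error originates in Step 2.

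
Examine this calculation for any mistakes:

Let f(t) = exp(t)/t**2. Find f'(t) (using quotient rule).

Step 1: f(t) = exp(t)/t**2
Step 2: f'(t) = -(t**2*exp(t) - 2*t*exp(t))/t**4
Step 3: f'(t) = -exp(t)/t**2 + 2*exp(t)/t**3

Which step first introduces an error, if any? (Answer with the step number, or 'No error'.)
Step 2

Step 2 is incorrect due to a sign flip.
The step shows: -(t**2*exp(t) - 2*t*exp(t))/t**4
The correct value should be: (t**2*exp(t) - 2*t*exp(t))/t**4

Explanation: The sign of the whole expression was flipped: the term (t**2*exp(t) - 2*t*exp(t))/t**4 was incorrectly written as -(t**2*exp(t) - 2*t*exp(t))/t**4
The later steps are derived from this incorrect expression, so the error originates in Step 2.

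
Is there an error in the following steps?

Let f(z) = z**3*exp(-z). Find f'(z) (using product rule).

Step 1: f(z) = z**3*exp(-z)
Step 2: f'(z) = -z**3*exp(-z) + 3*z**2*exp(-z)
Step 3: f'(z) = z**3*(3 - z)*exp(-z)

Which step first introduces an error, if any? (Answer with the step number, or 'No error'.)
Step 3

Step 3 is incorrect due to a wrong exponent.
The step shows: z**3*(3 - z)*exp(-z)
The correct value should be: z**2*(3 - z)*exp(-z)

Explanation: The exponent 2 on z was incorrectly written as 3: the term z**2*(3 - z)*exp(-z) was incorrectly written as z**3*(3 - z)*exp(-z)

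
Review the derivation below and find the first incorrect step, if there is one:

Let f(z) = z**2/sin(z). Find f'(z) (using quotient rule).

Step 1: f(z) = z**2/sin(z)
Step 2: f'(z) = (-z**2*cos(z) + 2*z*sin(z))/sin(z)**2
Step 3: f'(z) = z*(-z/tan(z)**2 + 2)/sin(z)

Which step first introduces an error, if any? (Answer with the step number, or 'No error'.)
Step 3

Step 3 is incorrect due to a wrong exponent.
The step shows: z*(-z/tan(z)**2 + 2)/sin(z)
The correct value should be: z*(-z/tan(z) + 2)/sin(z)

Explanation: The exponent -1 on tan(z) was incorrectly written as -2: the term z*(-z/tan(z) + 2)/sin(z) was incorrectly written as z*(-z/tan(z)**2 + 2)/sin(z)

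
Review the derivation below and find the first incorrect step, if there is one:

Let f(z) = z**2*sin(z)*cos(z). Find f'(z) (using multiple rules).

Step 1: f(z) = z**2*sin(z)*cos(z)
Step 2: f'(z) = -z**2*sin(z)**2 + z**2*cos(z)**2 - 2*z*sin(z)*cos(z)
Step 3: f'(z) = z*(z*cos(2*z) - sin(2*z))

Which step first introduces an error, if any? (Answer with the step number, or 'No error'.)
Step 2

Step 2 is incorrect due to a sign flip.
The step shows: -z**2*sin(z)**2 + z**2*cos(z)**2 - 2*z*sin(z)*cos(z)
The correct value should be: -z**2*sin(z)**2 + z**2*cos(z)**2 + 2*z*sin(z)*cos(z)

Explanation: The sign of one term was flipped: the term 2*z*sin(z)*cos(z) was incorrectly written as -2*z*sin(z)*cos(z)
The later steps are derived from this incorrect expression, so the error originates in Step 2.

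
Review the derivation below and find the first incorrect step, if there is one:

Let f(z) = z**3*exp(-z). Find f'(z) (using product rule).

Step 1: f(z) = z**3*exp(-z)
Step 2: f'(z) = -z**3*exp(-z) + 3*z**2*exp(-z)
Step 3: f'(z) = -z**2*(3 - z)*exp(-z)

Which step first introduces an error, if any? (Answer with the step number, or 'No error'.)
Step 3

Step 3 is incorrect due to a sign flip.
The step shows: -z**2*(3 - z)*exp(-z)
The correct value should be: z**2*(3 - z)*exp(-z)

Explanation: The sign of the whole expression was flipped: the term z**2*(3 - z)*exp(-z) was incorrectly written as -z**2*(3 - z)*exp(-z)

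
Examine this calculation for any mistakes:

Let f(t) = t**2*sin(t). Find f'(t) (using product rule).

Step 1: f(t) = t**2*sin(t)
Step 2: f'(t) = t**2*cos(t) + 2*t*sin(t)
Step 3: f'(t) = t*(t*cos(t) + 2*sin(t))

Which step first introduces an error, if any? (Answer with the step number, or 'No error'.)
No error

All steps in this derivation are correct.
The final answer f'(t) = t*(t*cos(t) + 2*sin(t)) is valid.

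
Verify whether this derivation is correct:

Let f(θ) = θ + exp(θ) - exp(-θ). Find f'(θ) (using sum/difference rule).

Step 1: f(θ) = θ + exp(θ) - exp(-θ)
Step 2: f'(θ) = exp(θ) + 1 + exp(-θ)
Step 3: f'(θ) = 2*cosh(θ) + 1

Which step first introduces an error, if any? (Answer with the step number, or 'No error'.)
No error

All steps in this derivation are correct.
The final answer f'(θ) = 2*cosh(θ) + 1 is valid.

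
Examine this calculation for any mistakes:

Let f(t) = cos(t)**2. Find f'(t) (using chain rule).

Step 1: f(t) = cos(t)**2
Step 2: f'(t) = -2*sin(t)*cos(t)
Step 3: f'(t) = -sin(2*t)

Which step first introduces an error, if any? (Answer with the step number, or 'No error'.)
No error

All steps in this derivation are correct.
The final answer f'(t) = -sin(2*t) is valid.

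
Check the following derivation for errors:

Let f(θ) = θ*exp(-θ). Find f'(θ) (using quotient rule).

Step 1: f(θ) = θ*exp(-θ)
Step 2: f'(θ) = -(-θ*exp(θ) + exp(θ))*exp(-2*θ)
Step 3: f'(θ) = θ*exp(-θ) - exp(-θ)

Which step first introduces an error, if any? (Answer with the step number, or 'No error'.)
Step 2

Step 2 is incorrect due to a sign flip.
The step shows: -(-θ*exp(θ) + exp(θ))*exp(-2*θ)
The correct value should be: (-θ*exp(θ) + exp(θ))*exp(-2*θ)

Explanation: The sign of the whole expression was flipped: the term (-θ*exp(θ) + exp(θ))*exp(-2*θ) was incorrectly written as -(-θ*exp(θ) + exp(θ))*exp(-2*θ)
The later steps are derived from this incorrect expression, so the error originates in Step 2.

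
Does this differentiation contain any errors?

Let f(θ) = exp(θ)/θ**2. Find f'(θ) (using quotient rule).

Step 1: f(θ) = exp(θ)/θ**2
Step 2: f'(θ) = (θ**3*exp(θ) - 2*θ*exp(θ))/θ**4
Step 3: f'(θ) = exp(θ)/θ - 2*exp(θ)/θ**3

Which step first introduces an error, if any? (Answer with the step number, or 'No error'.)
Step 2

Step 2 is incorrect due to a wrong exponent.
The step shows: (θ**3*exp(θ) - 2*θ*exp(θ))/θ**4
The correct value should be: (θ**2*exp(θ) - 2*θ*exp(θ))/θ**4

Explanation: The exponent 2 on θ was incorrectly written as 3: the term (θ**2*exp(θ) - 2*θ*exp(θ))/θ**4 was incorrectly written as (θ**3*exp(θ) - 2*θ*exp(θ))/θ**4
The later steps are derived from this incorrect expression, so the error originates in Step 2.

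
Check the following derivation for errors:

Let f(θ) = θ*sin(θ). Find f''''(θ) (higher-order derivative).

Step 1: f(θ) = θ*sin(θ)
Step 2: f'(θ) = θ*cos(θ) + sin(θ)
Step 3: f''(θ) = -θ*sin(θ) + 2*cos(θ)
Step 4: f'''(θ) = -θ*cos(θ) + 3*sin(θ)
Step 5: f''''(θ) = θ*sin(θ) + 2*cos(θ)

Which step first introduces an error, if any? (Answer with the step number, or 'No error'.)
Step 4

Step 4 is incorrect due to a sign flip.
The step shows: -θ*cos(θ) + 3*sin(θ)
The correct value should be: -θ*cos(θ) - 3*sin(θ)

Explanation: The sign of one term was flipped: the term -3*sin(θ) was incorrectly written as 3*sin(θ)
The later steps are derived from this incorrect expression, so the error originates in Step 4.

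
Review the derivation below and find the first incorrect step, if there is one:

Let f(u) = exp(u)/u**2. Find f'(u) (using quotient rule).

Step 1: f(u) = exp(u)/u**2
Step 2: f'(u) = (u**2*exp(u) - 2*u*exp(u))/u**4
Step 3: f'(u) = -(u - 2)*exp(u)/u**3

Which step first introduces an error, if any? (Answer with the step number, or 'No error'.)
Step 3

Step 3 is incorrect due to a sign flip.
The step shows: -(u - 2)*exp(u)/u**3
The correct value should be: (u - 2)*exp(u)/u**3

Explanation: The sign of the whole expression was flipped: the term (u - 2)*exp(u)/u**3 was incorrectly written as -(u - 2)*exp(u)/u**3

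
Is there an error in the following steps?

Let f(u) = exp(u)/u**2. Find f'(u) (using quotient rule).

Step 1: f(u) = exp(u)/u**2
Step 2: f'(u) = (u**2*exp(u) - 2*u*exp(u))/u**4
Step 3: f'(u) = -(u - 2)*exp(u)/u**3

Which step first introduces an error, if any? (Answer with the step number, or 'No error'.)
Step 3

Step 3 is incorrect due to a sign flip.
The step shows: -(u - 2)*exp(u)/u**3
The correct value should be: (u - 2)*exp(u)/u**3

Explanation: The sign of the whole expression was flipped: the term (u - 2)*exp(u)/u**3 was incorrectly written as -(u - 2)*exp(u)/u**3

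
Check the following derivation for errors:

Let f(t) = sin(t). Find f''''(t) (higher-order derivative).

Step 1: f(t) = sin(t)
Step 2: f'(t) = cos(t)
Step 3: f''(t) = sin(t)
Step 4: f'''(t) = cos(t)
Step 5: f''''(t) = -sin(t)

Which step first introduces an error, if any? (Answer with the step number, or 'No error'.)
Step 3

Step 3 is incorrect due to a sign flip.
The step shows: sin(t)
The correct value should be: -sin(t)

Explanation: The sign of the whole expression was flipped: the term -sin(t) was incorrectly written as sin(t)
The later steps are derived from this incorrect expression, so the error originates in Step 3.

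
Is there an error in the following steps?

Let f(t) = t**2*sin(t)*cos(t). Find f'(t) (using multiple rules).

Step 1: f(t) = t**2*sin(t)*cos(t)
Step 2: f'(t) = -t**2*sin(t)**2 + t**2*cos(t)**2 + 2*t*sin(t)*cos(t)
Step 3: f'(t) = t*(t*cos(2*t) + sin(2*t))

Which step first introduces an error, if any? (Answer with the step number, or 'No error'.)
No error

All steps in this derivation are correct.
The final answer f'(t) = t*(t*cos(2*t) + sin(2*t)) is valid.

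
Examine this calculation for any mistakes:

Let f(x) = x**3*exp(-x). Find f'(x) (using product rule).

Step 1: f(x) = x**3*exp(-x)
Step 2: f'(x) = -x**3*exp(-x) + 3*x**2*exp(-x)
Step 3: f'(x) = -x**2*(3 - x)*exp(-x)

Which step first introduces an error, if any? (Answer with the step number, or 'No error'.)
Step 3

Step 3 is incorrect due to a sign flip.
The step shows: -x**2*(3 - x)*exp(-x)
The correct value should be: x**2*(3 - x)*exp(-x)

Explanation: The sign of the whole expression was flipped: the term x**2*(3 - x)*exp(-x) was incorrectly written as -x**2*(3 - x)*exp(-x)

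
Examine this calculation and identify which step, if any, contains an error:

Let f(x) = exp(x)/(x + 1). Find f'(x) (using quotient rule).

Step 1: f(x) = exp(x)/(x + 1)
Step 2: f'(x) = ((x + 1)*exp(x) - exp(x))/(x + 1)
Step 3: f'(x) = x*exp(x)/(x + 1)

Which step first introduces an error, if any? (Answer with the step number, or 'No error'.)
Step 2

Step 2 is incorrect due to a wrong exponent.
The step shows: ((x + 1)*exp(x) - exp(x))/(x + 1)
The correct value should be: ((x + 1)*exp(x) - exp(x))/(x + 1)**2

Explanation: The exponent -2 on x + 1 was incorrectly written as -1: the term ((x + 1)*exp(x) - exp(x))/(x + 1)**2 was incorrectly written as ((x + 1)*exp(x) - exp(x))/(x + 1)
The later steps are derived from this incorrect expression, so the error originates in Step 2.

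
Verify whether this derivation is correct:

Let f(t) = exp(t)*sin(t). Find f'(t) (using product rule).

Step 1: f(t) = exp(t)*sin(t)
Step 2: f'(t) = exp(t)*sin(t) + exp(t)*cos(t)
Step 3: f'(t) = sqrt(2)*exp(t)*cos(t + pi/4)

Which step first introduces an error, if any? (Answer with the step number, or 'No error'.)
Step 3

Step 3 is incorrect due to a wrong trig function.
The step shows: sqrt(2)*exp(t)*cos(t + pi/4)
The correct value should be: sqrt(2)*exp(t)*sin(t + pi/4)

Explanation: sin(t + pi/4) was incorrectly written as cos(t + pi/4): the term sqrt(2)*exp(t)*sin(t + pi/4) was incorrectly written as sqrt(2)*exp(t)*cos(t + pi/4)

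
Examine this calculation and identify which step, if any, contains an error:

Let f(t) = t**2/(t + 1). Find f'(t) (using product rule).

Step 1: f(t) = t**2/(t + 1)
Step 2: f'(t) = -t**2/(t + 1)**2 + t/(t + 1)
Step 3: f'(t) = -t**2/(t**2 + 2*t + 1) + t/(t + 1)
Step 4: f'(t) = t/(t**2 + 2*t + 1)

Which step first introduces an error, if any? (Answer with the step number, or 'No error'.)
Step 2

Step 2 is incorrect due to a wrong coefficient.
The step shows: -t**2/(t + 1)**2 + t/(t + 1)
The correct value should be: -t**2/(t + 1)**2 + 2*t/(t + 1)

Explanation: The coefficient 2 was incorrectly written as 1: the term 2*t/(t + 1) was incorrectly written as t/(t + 1)
The later steps are derived from this incorrect expression, so the error originates in Step 2.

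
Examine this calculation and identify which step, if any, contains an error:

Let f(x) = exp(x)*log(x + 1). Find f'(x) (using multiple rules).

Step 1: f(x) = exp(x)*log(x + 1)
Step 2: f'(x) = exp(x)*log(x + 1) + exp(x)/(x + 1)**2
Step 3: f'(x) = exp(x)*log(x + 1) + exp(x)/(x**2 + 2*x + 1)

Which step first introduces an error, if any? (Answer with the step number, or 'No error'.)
Step 2

Step 2 is incorrect due to a wrong exponent.
The step shows: exp(x)*log(x + 1) + exp(x)/(x + 1)**2
The correct value should be: exp(x)*log(x + 1) + exp(x)/(x + 1)

Explanation: The exponent -1 on x + 1 was incorrectly written as -2: the term exp(x)/(x + 1) was incorrectly written as exp(x)/(x + 1)**2
The later steps are derived from this incorrect expression, so the error originates in Step 2.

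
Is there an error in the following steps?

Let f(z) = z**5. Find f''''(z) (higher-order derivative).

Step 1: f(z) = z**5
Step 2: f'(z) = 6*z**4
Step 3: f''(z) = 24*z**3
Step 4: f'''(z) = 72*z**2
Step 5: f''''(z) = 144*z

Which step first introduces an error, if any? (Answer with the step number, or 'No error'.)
Step 2

Step 2 is incorrect due to a wrong coefficient.
The step shows: 6*z**4
The correct value should be: 5*z**4

Explanation: The coefficient 5 was incorrectly written as 6: the term 5*z**4 was incorrectly written as 6*z**4
The later steps are derived from this incorrect expression, so the error originates in Step 2.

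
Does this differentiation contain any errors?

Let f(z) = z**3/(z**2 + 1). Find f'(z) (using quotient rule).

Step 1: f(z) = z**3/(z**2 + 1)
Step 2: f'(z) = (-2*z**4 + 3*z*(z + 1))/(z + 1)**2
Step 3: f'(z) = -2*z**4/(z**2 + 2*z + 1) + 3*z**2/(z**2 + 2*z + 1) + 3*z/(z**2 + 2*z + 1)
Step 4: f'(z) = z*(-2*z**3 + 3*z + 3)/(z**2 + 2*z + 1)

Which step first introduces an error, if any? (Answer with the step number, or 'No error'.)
Step 2

Step 2 is incorrect due to a wrong exponent.
The step shows: (-2*z**4 + 3*z*(z + 1))/(z + 1)**2
The correct value should be: (-2*z**4 + 3*z**2*(z**2 + 1))/(z**2 + 1)**2

Explanation: The exponent 2 on z was incorrectly written as 1: the term (-2*z**4 + 3*z**2*(z**2 + 1))/(z**2 + 1)**2 was incorrectly written as (-2*z**4 + 3*z*(z + 1))/(z + 1)**2
The later steps are derived from this incorrect expression, so the error originates in Step 2.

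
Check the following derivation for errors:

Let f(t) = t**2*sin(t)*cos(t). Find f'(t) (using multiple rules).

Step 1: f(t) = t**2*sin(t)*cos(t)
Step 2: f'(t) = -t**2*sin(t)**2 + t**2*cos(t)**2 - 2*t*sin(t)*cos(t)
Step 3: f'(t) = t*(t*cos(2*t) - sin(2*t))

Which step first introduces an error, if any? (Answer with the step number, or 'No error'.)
Step 2

Step 2 is incorrect due to a sign flip.
The step shows: -t**2*sin(t)**2 + t**2*cos(t)**2 - 2*t*sin(t)*cos(t)
The correct value should be: -t**2*sin(t)**2 + t**2*cos(t)**2 + 2*t*sin(t)*cos(t)

Explanation: The sign of one term was flipped: the term 2*t*sin(t)*cos(t) was incorrectly written as -2*t*sin(t)*cos(t)
The later steps are derived from this incorrect expression, so the error originates in Step 2.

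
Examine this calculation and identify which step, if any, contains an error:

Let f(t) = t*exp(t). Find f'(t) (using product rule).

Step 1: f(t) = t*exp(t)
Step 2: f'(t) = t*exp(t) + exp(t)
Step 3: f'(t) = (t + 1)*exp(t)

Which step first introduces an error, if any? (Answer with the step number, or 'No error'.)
No error

All steps in this derivation are correct.
The final answer f'(t) = (t + 1)*exp(t) is valid.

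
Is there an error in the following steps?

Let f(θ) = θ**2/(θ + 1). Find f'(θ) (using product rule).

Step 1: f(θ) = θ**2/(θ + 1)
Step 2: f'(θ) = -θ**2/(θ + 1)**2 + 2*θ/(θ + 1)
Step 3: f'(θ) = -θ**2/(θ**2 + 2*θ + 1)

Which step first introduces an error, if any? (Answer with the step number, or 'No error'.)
Step 3

Step 3 is incorrect due to a dropped term.
The step shows: -θ**2/(θ**2 + 2*θ + 1)
The correct value should be: -θ**2/(θ**2 + 2*θ + 1) + 2*θ/(θ + 1)

Explanation: A term was dropped: the term 2*θ/(θ + 1) was incorrectly omitted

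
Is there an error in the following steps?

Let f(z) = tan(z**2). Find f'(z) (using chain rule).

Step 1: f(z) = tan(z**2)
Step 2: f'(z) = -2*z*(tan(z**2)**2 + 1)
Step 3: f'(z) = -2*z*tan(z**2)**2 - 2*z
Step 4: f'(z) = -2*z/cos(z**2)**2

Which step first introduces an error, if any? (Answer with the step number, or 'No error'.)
Step 2

Step 2 is incorrect due to a sign flip.
The step shows: -2*z*(tan(z**2)**2 + 1)
The correct value should be: 2*z*(tan(z**2)**2 + 1)

Explanation: The sign of the whole expression was flipped: the term 2*z*(tan(z**2)**2 + 1) was incorrectly written as -2*z*(tan(z**2)**2 + 1)
The later steps are derived from this incorrect expression, so the error originates in Step 2.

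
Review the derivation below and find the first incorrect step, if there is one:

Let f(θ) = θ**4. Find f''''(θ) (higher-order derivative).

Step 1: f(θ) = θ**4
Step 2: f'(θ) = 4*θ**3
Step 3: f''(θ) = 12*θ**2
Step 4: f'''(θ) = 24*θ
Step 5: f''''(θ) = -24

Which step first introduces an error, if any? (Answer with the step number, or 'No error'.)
Step 5

Step 5 is incorrect due to a sign flip.
The step shows: -24
The correct value should be: 24

Explanation: The sign of the whole expression was flipped: the term 24 was incorrectly written as -24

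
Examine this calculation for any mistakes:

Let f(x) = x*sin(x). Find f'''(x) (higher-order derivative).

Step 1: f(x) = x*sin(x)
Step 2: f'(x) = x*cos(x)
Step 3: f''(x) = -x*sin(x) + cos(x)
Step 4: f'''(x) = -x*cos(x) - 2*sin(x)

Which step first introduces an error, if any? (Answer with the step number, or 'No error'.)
Step 2

Step 2 is incorrect due to a dropped term.
The step shows: x*cos(x)
The correct value should be: x*cos(x) + sin(x)

Explanation: A term was dropped: the term sin(x) was incorrectly omitted
The later steps are derived from this incorrect expression, so the error originates in Step 2.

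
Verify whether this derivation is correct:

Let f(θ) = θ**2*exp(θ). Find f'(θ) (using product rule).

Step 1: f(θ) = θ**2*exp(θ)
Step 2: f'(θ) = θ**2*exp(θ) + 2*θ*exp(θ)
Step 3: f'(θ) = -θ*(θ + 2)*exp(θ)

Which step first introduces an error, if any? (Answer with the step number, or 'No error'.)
Step 3

Step 3 is incorrect due to a sign flip.
The step shows: -θ*(θ + 2)*exp(θ)
The correct value should be: θ*(θ + 2)*exp(θ)

Explanation: The sign of the whole expression was flipped: the term θ*(θ + 2)*exp(θ) was incorrectly written as -θ*(θ + 2)*exp(θ)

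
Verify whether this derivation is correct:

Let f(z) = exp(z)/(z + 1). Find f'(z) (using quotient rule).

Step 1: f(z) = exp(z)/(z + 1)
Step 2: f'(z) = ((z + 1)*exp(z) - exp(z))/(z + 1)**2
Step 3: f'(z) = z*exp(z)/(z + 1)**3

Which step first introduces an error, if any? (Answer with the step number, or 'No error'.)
Step 3

Step 3 is incorrect due to a wrong exponent.
The step shows: z*exp(z)/(z + 1)**3
The correct value should be: z*exp(z)/(z + 1)**2

Explanation: The exponent -2 on z + 1 was incorrectly written as -3: the term z*exp(z)/(z + 1)**2 was incorrectly written as z*exp(z)/(z + 1)**3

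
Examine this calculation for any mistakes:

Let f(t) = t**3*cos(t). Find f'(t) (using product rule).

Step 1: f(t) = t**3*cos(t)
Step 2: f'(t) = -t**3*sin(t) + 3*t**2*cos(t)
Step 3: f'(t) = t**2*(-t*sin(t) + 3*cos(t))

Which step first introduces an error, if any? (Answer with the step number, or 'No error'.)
No error

All steps in this derivation are correct.
The final answer f'(t) = t**2*(-t*sin(t) + 3*cos(t)) is valid.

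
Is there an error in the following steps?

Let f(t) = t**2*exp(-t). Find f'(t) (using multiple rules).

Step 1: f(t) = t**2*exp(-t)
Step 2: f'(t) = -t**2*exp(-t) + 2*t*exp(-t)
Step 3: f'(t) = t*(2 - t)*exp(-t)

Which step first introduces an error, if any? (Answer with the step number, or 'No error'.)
No error

All steps in this derivation are correct.
The final answer f'(t) = t*(2 - t)*exp(-t) is valid.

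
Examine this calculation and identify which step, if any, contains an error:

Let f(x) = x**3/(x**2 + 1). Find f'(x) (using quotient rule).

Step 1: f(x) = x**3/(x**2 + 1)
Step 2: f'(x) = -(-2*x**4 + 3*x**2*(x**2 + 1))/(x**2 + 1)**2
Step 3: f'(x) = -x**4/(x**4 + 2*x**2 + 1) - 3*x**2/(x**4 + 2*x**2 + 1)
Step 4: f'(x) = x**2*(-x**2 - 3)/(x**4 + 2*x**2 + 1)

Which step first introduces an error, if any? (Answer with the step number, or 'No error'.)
Step 2

Step 2 is incorrect due to a sign flip.
The step shows: -(-2*x**4 + 3*x**2*(x**2 + 1))/(x**2 + 1)**2
The correct value should be: (-2*x**4 + 3*x**2*(x**2 + 1))/(x**2 + 1)**2

Explanation: The sign of the whole expression was flipped: the term (-2*x**4 + 3*x**2*(x**2 + 1))/(x**2 + 1)**2 was incorrectly written as -(-2*x**4 + 3*x**2*(x**2 + 1))/(x**2 + 1)**2
The later steps are derived from this incorrect expression, so the error originates in Step 2.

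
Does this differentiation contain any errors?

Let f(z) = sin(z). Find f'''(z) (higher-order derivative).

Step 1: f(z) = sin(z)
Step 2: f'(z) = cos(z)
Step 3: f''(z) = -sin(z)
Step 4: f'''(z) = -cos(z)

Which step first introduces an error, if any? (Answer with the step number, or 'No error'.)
No error

All steps in this derivation are correct.
The final answer f'''(z) = -cos(z) is valid.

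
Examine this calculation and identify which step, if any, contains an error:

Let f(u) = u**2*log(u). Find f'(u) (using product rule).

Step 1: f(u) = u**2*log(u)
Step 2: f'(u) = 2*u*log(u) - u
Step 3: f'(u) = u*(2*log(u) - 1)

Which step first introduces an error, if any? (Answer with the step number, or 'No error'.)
Step 2

Step 2 is incorrect due to a sign flip.
The step shows: 2*u*log(u) - u
The correct value should be: 2*u*log(u) + u

Explanation: The sign of one term was flipped: the term u was incorrectly written as -u
The later steps are derived from this incorrect expression, so the error originates in Step 2.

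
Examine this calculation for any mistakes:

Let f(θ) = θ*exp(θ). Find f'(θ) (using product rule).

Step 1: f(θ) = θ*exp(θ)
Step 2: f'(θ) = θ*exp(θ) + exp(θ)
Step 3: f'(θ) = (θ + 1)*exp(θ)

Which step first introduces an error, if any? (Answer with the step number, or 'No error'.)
No error

All steps in this derivation are correct.
The final answer f'(θ) = (θ + 1)*exp(θ) is valid.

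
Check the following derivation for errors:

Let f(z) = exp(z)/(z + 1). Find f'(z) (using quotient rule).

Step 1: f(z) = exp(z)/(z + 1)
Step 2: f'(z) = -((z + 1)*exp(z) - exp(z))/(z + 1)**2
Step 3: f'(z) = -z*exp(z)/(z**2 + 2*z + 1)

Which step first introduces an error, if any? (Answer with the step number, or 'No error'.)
Step 2

Step 2 is incorrect due to a sign flip.
The step shows: -((z + 1)*exp(z) - exp(z))/(z + 1)**2
The correct value should be: ((z + 1)*exp(z) - exp(z))/(z + 1)**2

Explanation: The sign of the whole expression was flipped: the term ((z + 1)*exp(z) - exp(z))/(z + 1)**2 was incorrectly written as -((z + 1)*exp(z) - exp(z))/(z + 1)**2
The later steps are derived from this incorrect expression, so the error originates in Step 2.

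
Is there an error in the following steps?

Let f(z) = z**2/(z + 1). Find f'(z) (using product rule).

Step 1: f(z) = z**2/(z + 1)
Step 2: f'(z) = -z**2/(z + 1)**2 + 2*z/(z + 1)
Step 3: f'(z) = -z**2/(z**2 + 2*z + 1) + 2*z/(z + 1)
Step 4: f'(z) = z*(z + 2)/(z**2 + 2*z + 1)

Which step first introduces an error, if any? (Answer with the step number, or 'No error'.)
No error

All steps in this derivation are correct.
The final answer f'(z) = z*(z + 2)/(z**2 + 2*z + 1) is valid.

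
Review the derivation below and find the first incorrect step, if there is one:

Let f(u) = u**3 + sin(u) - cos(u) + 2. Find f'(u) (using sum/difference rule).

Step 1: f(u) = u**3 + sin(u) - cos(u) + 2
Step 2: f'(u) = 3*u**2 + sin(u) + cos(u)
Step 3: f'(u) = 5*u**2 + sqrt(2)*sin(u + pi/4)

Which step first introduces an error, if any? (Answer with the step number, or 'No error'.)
Step 3

Step 3 is incorrect due to a wrong coefficient.
The step shows: 5*u**2 + sqrt(2)*sin(u + pi/4)
The correct value should be: 3*u**2 + sqrt(2)*sin(u + pi/4)

Explanation: The coefficient 3 was incorrectly written as 5: the term 3*u**2 was incorrectly written as 5*u**2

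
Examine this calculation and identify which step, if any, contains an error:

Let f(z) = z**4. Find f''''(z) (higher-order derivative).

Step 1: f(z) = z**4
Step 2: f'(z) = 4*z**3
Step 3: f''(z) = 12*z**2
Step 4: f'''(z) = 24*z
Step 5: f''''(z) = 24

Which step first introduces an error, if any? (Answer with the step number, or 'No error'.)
No error

All steps in this derivation are correct.
The final answer f''''(z) = 24 is valid.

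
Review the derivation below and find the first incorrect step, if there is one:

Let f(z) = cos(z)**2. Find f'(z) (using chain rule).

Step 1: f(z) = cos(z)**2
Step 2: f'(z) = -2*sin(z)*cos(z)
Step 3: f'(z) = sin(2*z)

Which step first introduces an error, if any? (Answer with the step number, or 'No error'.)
Step 3

Step 3 is incorrect due to a sign flip.
The step shows: sin(2*z)
The correct value should be: -sin(2*z)

Explanation: The sign of the whole expression was flipped: the term -sin(2*z) was incorrectly written as sin(2*z)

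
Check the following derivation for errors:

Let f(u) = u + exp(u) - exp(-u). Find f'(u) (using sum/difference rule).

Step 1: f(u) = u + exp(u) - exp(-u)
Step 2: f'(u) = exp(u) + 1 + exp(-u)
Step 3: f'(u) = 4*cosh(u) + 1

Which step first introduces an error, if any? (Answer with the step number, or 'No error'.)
Step 3

Step 3 is incorrect due to a wrong coefficient.
The step shows: 4*cosh(u) + 1
The correct value should be: 2*cosh(u) + 1

Explanation: The coefficient 2 was incorrectly written as 4: the term 2*cosh(u) was incorrectly written as 4*cosh(u)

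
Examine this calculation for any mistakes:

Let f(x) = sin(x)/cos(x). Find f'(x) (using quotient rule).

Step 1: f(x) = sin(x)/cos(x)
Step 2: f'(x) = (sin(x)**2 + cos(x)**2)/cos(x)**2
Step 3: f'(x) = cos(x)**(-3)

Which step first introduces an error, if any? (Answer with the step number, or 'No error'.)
Step 3

Step 3 is incorrect due to a wrong exponent.
The step shows: cos(x)**(-3)
The correct value should be: cos(x)**(-2)

Explanation: The exponent -2 on cos(x) was incorrectly written as -3: the term cos(x)**(-2) was incorrectly written as cos(x)**(-3)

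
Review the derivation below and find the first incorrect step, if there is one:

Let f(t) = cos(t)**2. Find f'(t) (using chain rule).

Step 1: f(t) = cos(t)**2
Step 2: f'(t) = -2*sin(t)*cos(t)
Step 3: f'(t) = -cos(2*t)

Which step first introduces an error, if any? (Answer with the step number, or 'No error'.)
Step 3

Step 3 is incorrect due to a wrong trig function.
The step shows: -cos(2*t)
The correct value should be: -sin(2*t)

Explanation: sin(2*t) was incorrectly written as cos(2*t): the term -sin(2*t) was incorrectly written as -cos(2*t)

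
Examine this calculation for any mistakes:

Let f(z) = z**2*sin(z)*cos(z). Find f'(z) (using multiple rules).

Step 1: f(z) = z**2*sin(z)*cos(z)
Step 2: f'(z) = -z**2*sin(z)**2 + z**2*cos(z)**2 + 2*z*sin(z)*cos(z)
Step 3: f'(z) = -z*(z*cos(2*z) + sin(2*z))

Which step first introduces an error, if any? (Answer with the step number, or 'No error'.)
Step 3

Step 3 is incorrect due to a sign flip.
The step shows: -z*(z*cos(2*z) + sin(2*z))
The correct value should be: z*(z*cos(2*z) + sin(2*z))

Explanation: The sign of the whole expression was flipped: the term z*(z*cos(2*z) + sin(2*z)) was incorrectly written as -z*(z*cos(2*z) + sin(2*z))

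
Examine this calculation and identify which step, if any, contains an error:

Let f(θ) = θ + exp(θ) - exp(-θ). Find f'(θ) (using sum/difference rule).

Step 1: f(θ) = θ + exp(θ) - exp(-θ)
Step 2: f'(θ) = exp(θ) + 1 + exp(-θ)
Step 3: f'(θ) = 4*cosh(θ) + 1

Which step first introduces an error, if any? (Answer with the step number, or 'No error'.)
Step 3

Step 3 is incorrect due to a wrong coefficient.
The step shows: 4*cosh(θ) + 1
The correct value should be: 2*cosh(θ) + 1

Explanation: The coefficient 2 was incorrectly written as 4: the term 2*cosh(θ) was incorrectly written as 4*cosh(θ)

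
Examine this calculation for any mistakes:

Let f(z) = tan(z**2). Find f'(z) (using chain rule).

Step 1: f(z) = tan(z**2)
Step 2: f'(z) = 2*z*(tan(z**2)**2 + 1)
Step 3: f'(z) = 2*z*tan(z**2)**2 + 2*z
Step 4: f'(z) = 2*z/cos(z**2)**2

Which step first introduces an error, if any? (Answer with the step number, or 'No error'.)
No error

All steps in this derivation are correct.
The final answer f'(z) = 2*z/cos(z**2)**2 is valid.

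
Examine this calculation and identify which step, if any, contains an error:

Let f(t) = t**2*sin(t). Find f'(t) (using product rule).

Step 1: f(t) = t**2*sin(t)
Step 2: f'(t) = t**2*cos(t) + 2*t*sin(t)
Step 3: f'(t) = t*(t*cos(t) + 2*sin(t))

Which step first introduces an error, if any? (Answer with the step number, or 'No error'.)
No error

All steps in this derivation are correct.
The final answer f'(t) = t*(t*cos(t) + 2*sin(t)) is valid.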